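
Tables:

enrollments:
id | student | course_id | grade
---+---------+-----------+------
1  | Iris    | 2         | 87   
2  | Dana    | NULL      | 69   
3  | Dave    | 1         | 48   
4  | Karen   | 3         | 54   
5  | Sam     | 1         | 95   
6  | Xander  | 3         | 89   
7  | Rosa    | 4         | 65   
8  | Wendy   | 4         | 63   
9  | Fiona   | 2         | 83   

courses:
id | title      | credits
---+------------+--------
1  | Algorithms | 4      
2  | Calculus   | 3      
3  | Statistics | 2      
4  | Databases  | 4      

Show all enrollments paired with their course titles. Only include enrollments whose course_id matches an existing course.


INNER JOIN keeps only enrollments rows whose course_id matches an id in courses. Walk through each enrollment:
  - enrollment 1 (Iris): course_id=2 -> matches Calculus
  - enrollment 2 (Dana): course_id=NULL, no match -> dropped
  - enrollment 3 (Dave): course_id=1 -> matches Algorithms
  - enrollment 4 (Karen): course_id=3 -> matches Statistics
  - enrollment 5 (Sam): course_id=1 -> matches Algorithms
  - enrollment 6 (Xander): course_id=3 -> matches Statistics
  - enrollment 7 (Rosa): course_id=4 -> matches Databases
  - enrollment 8 (Wendy): course_id=4 -> matches Databases
  - enrollment 9 (Fiona): course_id=2 -> matches Calculus
So 1 of 9 rows is dropped.

SQL:
SELECT a.student, b.title AS course
FROM enrollments a
INNER JOIN courses b ON a.course_id = b.id

Result:
student | course    
--------+-----------
Iris    | Calculus  
Dave    | Algorithms
Karen   | Statistics
Sam     | Algorithms
Xander  | Statistics
Rosa    | Databases 
Wendy   | Databases 
Fiona   | Calculus  


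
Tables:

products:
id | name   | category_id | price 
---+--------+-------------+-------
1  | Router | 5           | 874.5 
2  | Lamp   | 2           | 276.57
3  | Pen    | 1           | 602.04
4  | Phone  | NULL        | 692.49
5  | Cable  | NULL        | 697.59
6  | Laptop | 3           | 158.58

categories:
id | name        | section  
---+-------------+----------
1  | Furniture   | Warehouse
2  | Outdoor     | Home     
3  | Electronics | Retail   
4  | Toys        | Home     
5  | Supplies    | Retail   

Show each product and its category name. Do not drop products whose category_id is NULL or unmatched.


LEFT JOIN keeps every row from products (the left table); where category_id has no match in categories, the category columns become NULL. Walk through each product:
  - product 1 (Router): category_id=5 -> matches Supplies
  - product 2 (Lamp): category_id=2 -> matches Outdoor
  - product 3 (Pen): category_id=1 -> matches Furniture
  - product 4 (Phone): category_id=NULL, no match -> kept with NULL
  - product 5 (Cable): category_id=NULL, no match -> kept with NULL
  - product 6 (Laptop): category_id=3 -> matches Electronics
All 6 rows appear; 2 have NULL category.

SQL:
SELECT a.name, b.name AS category
FROM products a
LEFT JOIN categories b ON a.category_id = b.id

Result:
name   | category   
-------+------------
Router | Supplies   
Lamp   | Outdoor    
Pen    | Furniture  
Phone  | NULL       
Cable  | NULL       
Laptop | Electronics


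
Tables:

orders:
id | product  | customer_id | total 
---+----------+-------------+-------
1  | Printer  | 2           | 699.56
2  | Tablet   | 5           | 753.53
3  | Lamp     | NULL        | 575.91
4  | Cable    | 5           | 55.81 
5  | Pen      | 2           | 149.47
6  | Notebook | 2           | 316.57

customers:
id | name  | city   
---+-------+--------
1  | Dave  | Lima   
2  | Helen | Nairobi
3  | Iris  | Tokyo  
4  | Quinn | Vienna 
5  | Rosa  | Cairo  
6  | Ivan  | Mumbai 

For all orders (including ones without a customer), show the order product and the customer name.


LEFT JOIN keeps every row from orders (the left table); where customer_id has no match in customers, the customer columns become NULL. Walk through each order:
  - order 1 (Printer): customer_id=2 -> matches Helen
  - order 2 (Tablet): customer_id=5 -> matches Rosa
  - order 3 (Lamp): customer_id=NULL, no match -> kept with NULL
  - order 4 (Cable): customer_id=5 -> matches Rosa
  - order 5 (Pen): customer_id=2 -> matches Helen
  - order 6 (Notebook): customer_id=2 -> matches Helen
All 6 rows appear; 1 has NULL customer.

SQL:
SELECT a.product, b.name AS customer
FROM orders a
LEFT JOIN customers b ON a.customer_id = b.id

Result:
product  | customer
---------+---------
Printer  | Helen   
Tablet   | Rosa    
Lamp     | NULL    
Cable    | Rosa    
Pen      | Helen   
Notebook | Helen   


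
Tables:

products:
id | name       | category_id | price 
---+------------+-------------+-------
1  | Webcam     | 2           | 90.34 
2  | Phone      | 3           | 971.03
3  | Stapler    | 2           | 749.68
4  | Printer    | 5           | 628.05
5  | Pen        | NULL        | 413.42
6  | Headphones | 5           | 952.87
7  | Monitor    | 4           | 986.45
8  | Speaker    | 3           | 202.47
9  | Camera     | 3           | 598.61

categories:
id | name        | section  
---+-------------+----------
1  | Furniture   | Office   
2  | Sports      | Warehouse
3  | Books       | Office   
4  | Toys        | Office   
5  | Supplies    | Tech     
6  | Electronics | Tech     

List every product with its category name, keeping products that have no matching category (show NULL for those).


LEFT JOIN keeps every row from products (the left table); where category_id has no match in categories, the category columns become NULL. Walk through each product:
  - product 1 (Webcam): category_id=2 -> matches Sports
  - product 2 (Phone): category_id=3 -> matches Books
  - product 3 (Stapler): category_id=2 -> matches Sports
  - product 4 (Printer): category_id=5 -> matches Supplies
  - product 5 (Pen): category_id=NULL, no match -> kept with NULL
  - product 6 (Headphones): category_id=5 -> matches Supplies
  - product 7 (Monitor): category_id=4 -> matches Toys
  - product 8 (Speaker): category_id=3 -> matches Books
  - product 9 (Camera): category_id=3 -> matches Books
All 9 rows appear; 1 has NULL category.

SQL:
SELECT a.name, b.name AS category
FROM products a
LEFT JOIN categories b ON a.category_id = b.id

Result:
name       | category
-----------+---------
Webcam     | Sports  
Phone      | Books   
Stapler    | Sports  
Printer    | Supplies
Pen        | NULL    
Headphones | Supplies
Monitor    | Toys    
Speaker    | Books   
Camera     | Books   


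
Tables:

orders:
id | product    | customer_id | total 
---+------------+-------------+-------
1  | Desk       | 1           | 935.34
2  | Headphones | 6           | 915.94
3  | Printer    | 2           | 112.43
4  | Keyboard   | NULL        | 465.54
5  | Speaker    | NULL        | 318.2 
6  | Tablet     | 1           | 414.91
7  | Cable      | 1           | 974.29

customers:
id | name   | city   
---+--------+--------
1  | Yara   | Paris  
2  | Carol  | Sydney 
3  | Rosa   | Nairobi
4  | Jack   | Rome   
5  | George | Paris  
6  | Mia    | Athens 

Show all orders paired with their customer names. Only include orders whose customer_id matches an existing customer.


INNER JOIN keeps only orders rows whose customer_id matches an id in customers. Walk through each order:
  - order 1 (Desk): customer_id=1 -> matches Yara
  - order 2 (Headphones): customer_id=6 -> matches Mia
  - order 3 (Printer): customer_id=2 -> matches Carol
  - order 4 (Keyboard): customer_id=NULL, no match -> dropped
  - order 5 (Speaker): customer_id=NULL, no match -> dropped
  - order 6 (Tablet): customer_id=1 -> matches Yara
  - order 7 (Cable): customer_id=1 -> matches Yara
So 2 of 7 rows are dropped.

SQL:
SELECT a.product, b.name AS customer
FROM orders a
INNER JOIN customers b ON a.customer_id = b.id

Result:
product    | customer
-----------+---------
Desk       | Yara    
Headphones | Mia     
Printer    | Carol   
Tablet     | Yara    
Cable      | Yara    


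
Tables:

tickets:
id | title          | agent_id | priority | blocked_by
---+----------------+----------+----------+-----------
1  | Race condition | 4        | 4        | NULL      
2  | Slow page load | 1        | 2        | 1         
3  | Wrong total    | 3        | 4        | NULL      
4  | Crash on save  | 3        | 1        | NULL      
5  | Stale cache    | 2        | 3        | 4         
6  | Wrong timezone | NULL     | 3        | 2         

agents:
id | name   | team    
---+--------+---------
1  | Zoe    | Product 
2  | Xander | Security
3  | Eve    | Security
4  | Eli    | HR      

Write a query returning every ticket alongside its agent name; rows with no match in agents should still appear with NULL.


LEFT JOIN keeps every row from tickets (the left table); where agent_id has no match in agents, the agent columns become NULL. Walk through each ticket:
  - ticket 1 (Race condition): agent_id=4 -> matches Eli
  - ticket 2 (Slow page load): agent_id=1 -> matches Zoe
  - ticket 3 (Wrong total): agent_id=3 -> matches Eve
  - ticket 4 (Crash on save): agent_id=3 -> matches Eve
  - ticket 5 (Stale cache): agent_id=2 -> matches Xander
  - ticket 6 (Wrong timezone): agent_id=NULL, no match -> kept with NULL
All 6 rows appear; 1 has NULL agent.

SQL:
SELECT a.title, b.name AS agent
FROM tickets a
LEFT JOIN agents b ON a.agent_id = b.id

Result:
title          | agent 
---------------+-------
Race condition | Eli   
Slow page load | Zoe   
Wrong total    | Eve   
Crash on save  | Eve   
Stale cache    | Xander
Wrong timezone | NULL  


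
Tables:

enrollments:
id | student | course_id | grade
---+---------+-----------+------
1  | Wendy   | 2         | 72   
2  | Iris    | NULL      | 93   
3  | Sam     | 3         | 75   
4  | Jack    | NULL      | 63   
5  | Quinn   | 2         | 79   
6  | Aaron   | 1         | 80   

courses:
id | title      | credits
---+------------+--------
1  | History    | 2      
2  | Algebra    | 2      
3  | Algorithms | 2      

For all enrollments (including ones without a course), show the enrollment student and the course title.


LEFT JOIN keeps every row from enrollments (the left table); where course_id has no match in courses, the course columns become NULL. Walk through each enrollment:
  - enrollment 1 (Wendy): course_id=2 -> matches Algebra
  - enrollment 2 (Iris): course_id=NULL, no match -> kept with NULL
  - enrollment 3 (Sam): course_id=3 -> matches Algorithms
  - enrollment 4 (Jack): course_id=NULL, no match -> kept with NULL
  - enrollment 5 (Quinn): course_id=2 -> matches Algebra
  - enrollment 6 (Aaron): course_id=1 -> matches History
All 6 rows appear; 2 have NULL course.

SQL:
SELECT a.student, b.title AS course
FROM enrollments a
LEFT JOIN courses b ON a.course_id = b.id

Result:
student | course    
--------+-----------
Wendy   | Algebra   
Iris    | NULL      
Sam     | Algorithms
Jack    | NULL      
Quinn   | Algebra   
Aaron   | History   


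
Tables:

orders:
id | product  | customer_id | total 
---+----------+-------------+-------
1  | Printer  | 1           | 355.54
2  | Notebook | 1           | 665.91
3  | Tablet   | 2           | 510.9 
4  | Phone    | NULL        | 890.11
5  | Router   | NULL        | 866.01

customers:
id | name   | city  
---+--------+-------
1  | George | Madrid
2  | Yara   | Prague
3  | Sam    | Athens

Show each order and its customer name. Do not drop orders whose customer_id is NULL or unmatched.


LEFT JOIN keeps every row from orders (the left table); where customer_id has no match in customers, the customer columns become NULL. Walk through each order:
  - order 1 (Printer): customer_id=1 -> matches George
  - order 2 (Notebook): customer_id=1 -> matches George
  - order 3 (Tablet): customer_id=2 -> matches Yara
  - order 4 (Phone): customer_id=NULL, no match -> kept with NULL
  - order 5 (Router): customer_id=NULL, no match -> kept with NULL
All 5 rows appear; 2 have NULL customer.

SQL:
SELECT a.product, b.name AS customer
FROM orders a
LEFT JOIN customers b ON a.customer_id = b.id

Result:
product  | customer
---------+---------
Printer  | George  
Notebook | George  
Tablet   | Yara    
Phone    | NULL    
Router   | NULL    


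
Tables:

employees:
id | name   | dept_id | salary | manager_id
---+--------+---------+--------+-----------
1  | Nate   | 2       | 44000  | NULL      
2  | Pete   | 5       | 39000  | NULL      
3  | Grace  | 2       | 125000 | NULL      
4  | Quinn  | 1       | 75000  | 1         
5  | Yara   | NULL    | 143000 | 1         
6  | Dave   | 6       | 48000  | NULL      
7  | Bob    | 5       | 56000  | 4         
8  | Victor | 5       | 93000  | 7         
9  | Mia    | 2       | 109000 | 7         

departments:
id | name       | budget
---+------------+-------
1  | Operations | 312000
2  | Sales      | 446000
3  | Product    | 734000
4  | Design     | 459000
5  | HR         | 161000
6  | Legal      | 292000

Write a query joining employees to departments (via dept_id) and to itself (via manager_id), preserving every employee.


Two LEFT JOINs from the same base table employees: one to departments via dept_id, one to employees itself via manager_id. Both are LEFT so every employee is preserved.
Match against departments:
  - employee 1 (Nate): dept_id=2 -> matches Sales
  - employee 2 (Pete): dept_id=5 -> matches HR
  - employee 3 (Grace): dept_id=2 -> matches Sales
  - employee 4 (Quinn): dept_id=1 -> matches Operations
  - employee 5 (Yara): dept_id=NULL, no match -> kept with NULL
  - employee 6 (Dave): dept_id=6 -> matches Legal
  - employee 7 (Bob): dept_id=5 -> matches HR
  - employee 8 (Victor): dept_id=5 -> matches HR
  - employee 9 (Mia): dept_id=2 -> matches Sales
Match against employees (self):
  - employee 1 (Nate): manager_id=NULL -> NULL
  - employee 2 (Pete): manager_id=NULL -> NULL
  - employee 3 (Grace): manager_id=NULL -> NULL
  - employee 4 (Quinn): manager_id=1 -> Nate
  - employee 5 (Yara): manager_id=1 -> Nate
  - employee 6 (Dave): manager_id=NULL -> NULL
  - employee 7 (Bob): manager_id=4 -> Quinn
  - employee 8 (Victor): manager_id=7 -> Bob
  - employee 9 (Mia): manager_id=7 -> Bob

SQL:
SELECT a.name, b.name AS department, c.name AS manager
FROM employees a
LEFT JOIN departments b ON a.dept_id = b.id
LEFT JOIN employees c ON a.manager_id = c.id

Result:
name   | department | manager
-------+------------+--------
Nate   | Sales      | NULL   
Pete   | HR         | NULL   
Grace  | Sales      | NULL   
Quinn  | Operations | Nate   
Yara   | NULL       | Nate   
Dave   | Legal      | NULL   
Bob    | HR         | Quinn  
Victor | HR         | Bob    
Mia    | Sales      | Bob    


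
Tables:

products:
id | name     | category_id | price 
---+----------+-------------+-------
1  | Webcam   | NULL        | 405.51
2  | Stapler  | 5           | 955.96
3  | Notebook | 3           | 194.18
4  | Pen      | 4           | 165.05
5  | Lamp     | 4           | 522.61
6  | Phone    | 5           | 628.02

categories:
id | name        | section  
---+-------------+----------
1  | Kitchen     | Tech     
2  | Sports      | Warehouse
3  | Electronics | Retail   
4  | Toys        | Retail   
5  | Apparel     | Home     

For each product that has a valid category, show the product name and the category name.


INNER JOIN keeps only products rows whose category_id matches an id in categories. Walk through each product:
  - product 1 (Webcam): category_id=NULL, no match -> dropped
  - product 2 (Stapler): category_id=5 -> matches Apparel
  - product 3 (Notebook): category_id=3 -> matches Electronics
  - product 4 (Pen): category_id=4 -> matches Toys
  - product 5 (Lamp): category_id=4 -> matches Toys
  - product 6 (Phone): category_id=5 -> matches Apparel
So 1 of 6 rows is dropped.

SQL:
SELECT a.name, b.name AS category
FROM products a
INNER JOIN categories b ON a.category_id = b.id

Result:
name     | category   
---------+------------
Stapler  | Apparel    
Notebook | Electronics
Pen      | Toys       
Lamp     | Toys       
Phone    | Apparel    


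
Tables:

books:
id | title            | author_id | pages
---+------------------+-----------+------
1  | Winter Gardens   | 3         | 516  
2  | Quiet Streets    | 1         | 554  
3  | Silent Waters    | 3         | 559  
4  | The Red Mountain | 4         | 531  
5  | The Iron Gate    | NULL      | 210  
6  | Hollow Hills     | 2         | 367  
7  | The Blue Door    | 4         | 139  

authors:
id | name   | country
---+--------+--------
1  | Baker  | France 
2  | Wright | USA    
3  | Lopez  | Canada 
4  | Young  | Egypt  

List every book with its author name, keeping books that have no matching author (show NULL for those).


LEFT JOIN keeps every row from books (the left table); where author_id has no match in authors, the author columns become NULL. Walk through each book:
  - book 1 (Winter Gardens): author_id=3 -> matches Lopez
  - book 2 (Quiet Streets): author_id=1 -> matches Baker
  - book 3 (Silent Waters): author_id=3 -> matches Lopez
  - book 4 (The Red Mountain): author_id=4 -> matches Young
  - book 5 (The Iron Gate): author_id=NULL, no match -> kept with NULL
  - book 6 (Hollow Hills): author_id=2 -> matches Wright
  - book 7 (The Blue Door): author_id=4 -> matches Young
All 7 rows appear; 1 has NULL author.

SQL:
SELECT a.title, b.name AS author
FROM books a
LEFT JOIN authors b ON a.author_id = b.id

Result:
title            | author
-----------------+-------
Winter Gardens   | Lopez 
Quiet Streets    | Baker 
Silent Waters    | Lopez 
The Red Mountain | Young 
The Iron Gate    | NULL  
Hollow Hills     | Wright
The Blue Door    | Young 


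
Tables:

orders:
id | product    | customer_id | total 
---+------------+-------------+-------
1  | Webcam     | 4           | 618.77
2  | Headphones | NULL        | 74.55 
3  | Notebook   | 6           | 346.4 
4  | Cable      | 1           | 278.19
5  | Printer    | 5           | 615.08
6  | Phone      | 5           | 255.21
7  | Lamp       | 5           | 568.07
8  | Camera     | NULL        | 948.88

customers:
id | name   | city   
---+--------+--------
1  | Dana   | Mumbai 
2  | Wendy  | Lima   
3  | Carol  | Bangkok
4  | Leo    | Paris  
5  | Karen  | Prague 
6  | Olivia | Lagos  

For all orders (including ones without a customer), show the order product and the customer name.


LEFT JOIN keeps every row from orders (the left table); where customer_id has no match in customers, the customer columns become NULL. Walk through each order:
  - order 1 (Webcam): customer_id=4 -> matches Leo
  - order 2 (Headphones): customer_id=NULL, no match -> kept with NULL
  - order 3 (Notebook): customer_id=6 -> matches Olivia
  - order 4 (Cable): customer_id=1 -> matches Dana
  - order 5 (Printer): customer_id=5 -> matches Karen
  - order 6 (Phone): customer_id=5 -> matches Karen
  - order 7 (Lamp): customer_id=5 -> matches Karen
  - order 8 (Camera): customer_id=NULL, no match -> kept with NULL
All 8 rows appear; 2 have NULL customer.

SQL:
SELECT a.product, b.name AS customer
FROM orders a
LEFT JOIN customers b ON a.customer_id = b.id

Result:
product    | customer
-----------+---------
Webcam     | Leo     
Headphones | NULL    
Notebook   | Olivia  
Cable      | Dana    
Printer    | Karen   
Phone      | Karen   
Lamp       | Karen   
Camera     | NULL    


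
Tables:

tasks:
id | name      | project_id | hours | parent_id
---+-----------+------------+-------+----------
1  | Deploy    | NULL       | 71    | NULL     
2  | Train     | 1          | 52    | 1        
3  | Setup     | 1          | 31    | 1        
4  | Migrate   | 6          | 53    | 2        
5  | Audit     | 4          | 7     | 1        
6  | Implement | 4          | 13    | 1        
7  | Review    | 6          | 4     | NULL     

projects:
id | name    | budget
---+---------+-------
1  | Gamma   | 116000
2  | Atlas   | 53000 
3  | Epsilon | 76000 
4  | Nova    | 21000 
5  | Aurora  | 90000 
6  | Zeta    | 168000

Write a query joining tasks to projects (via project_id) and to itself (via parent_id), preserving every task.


Two LEFT JOINs from the same base table tasks: one to projects via project_id, one to tasks itself via parent_id. Both are LEFT so every task is preserved.
Match against projects:
  - task 1 (Deploy): project_id=NULL, no match -> kept with NULL
  - task 2 (Train): project_id=1 -> matches Gamma
  - task 3 (Setup): project_id=1 -> matches Gamma
  - task 4 (Migrate): project_id=6 -> matches Zeta
  - task 5 (Audit): project_id=4 -> matches Nova
  - task 6 (Implement): project_id=4 -> matches Nova
  - task 7 (Review): project_id=6 -> matches Zeta
Match against tasks (self):
  - task 1 (Deploy): parent_id=NULL -> NULL
  - task 2 (Train): parent_id=1 -> Deploy
  - task 3 (Setup): parent_id=1 -> Deploy
  - task 4 (Migrate): parent_id=2 -> Train
  - task 5 (Audit): parent_id=1 -> Deploy
  - task 6 (Implement): parent_id=1 -> Deploy
  - task 7 (Review): parent_id=NULL -> NULL

SQL:
SELECT a.name, b.name AS project, c.name AS parent
FROM tasks a
LEFT JOIN projects b ON a.project_id = b.id
LEFT JOIN tasks c ON a.parent_id = c.id

Result:
name      | project | parent
----------+---------+-------
Deploy    | NULL    | NULL  
Train     | Gamma   | Deploy
Setup     | Gamma   | Deploy
Migrate   | Zeta    | Train 
Audit     | Nova    | Deploy
Implement | Nova    | Deploy
Review    | Zeta    | NULL  


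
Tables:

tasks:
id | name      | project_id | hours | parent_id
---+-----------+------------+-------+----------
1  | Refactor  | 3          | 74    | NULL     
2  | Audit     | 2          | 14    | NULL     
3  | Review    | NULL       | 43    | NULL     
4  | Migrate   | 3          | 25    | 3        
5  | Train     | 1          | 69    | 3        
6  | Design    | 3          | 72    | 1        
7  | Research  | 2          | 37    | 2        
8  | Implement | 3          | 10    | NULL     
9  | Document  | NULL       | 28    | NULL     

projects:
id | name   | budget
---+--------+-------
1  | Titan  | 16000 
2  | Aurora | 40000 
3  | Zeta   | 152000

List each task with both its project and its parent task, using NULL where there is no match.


Two LEFT JOINs from the same base table tasks: one to projects via project_id, one to tasks itself via parent_id. Both are LEFT so every task is preserved.
Match against projects:
  - task 1 (Refactor): project_id=3 -> matches Zeta
  - task 2 (Audit): project_id=2 -> matches Aurora
  - task 3 (Review): project_id=NULL, no match -> kept with NULL
  - task 4 (Migrate): project_id=3 -> matches Zeta
  - task 5 (Train): project_id=1 -> matches Titan
  - task 6 (Design): project_id=3 -> matches Zeta
  - task 7 (Research): project_id=2 -> matches Aurora
  - task 8 (Implement): project_id=3 -> matches Zeta
  - task 9 (Document): project_id=NULL, no match -> kept with NULL
Match against tasks (self):
  - task 1 (Refactor): parent_id=NULL -> NULL
  - task 2 (Audit): parent_id=NULL -> NULL
  - task 3 (Review): parent_id=NULL -> NULL
  - task 4 (Migrate): parent_id=3 -> Review
  - task 5 (Train): parent_id=3 -> Review
  - task 6 (Design): parent_id=1 -> Refactor
  - task 7 (Research): parent_id=2 -> Audit
  - task 8 (Implement): parent_id=NULL -> NULL
  - task 9 (Document): parent_id=NULL -> NULL

SQL:
SELECT a.name, b.name AS project, c.name AS parent
FROM tasks a
LEFT JOIN projects b ON a.project_id = b.id
LEFT JOIN tasks c ON a.parent_id = c.id

Result:
name      | project | parent  
----------+---------+---------
Refactor  | Zeta    | NULL    
Audit     | Aurora  | NULL    
Review    | NULL    | NULL    
Migrate   | Zeta    | Review  
Train     | Titan   | Review  
Design    | Zeta    | Refactor
Research  | Aurora  | Audit   
Implement | Zeta    | NULL    
Document  | NULL    | NULL    


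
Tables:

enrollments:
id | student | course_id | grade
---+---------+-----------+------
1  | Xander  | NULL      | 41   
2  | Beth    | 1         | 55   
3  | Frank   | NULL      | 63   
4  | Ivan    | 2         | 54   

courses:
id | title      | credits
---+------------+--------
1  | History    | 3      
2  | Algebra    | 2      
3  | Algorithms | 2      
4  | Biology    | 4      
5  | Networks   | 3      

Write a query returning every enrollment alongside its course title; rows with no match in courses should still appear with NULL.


LEFT JOIN keeps every row from enrollments (the left table); where course_id has no match in courses, the course columns become NULL. Walk through each enrollment:
  - enrollment 1 (Xander): course_id=NULL, no match -> kept with NULL
  - enrollment 2 (Beth): course_id=1 -> matches History
  - enrollment 3 (Frank): course_id=NULL, no match -> kept with NULL
  - enrollment 4 (Ivan): course_id=2 -> matches Algebra
All 4 rows appear; 2 have NULL course.

SQL:
SELECT a.student, b.title AS course
FROM enrollments a
LEFT JOIN courses b ON a.course_id = b.id

Result:
student | course 
--------+--------
Xander  | NULL   
Beth    | History
Frank   | NULL   
Ivan    | Algebra


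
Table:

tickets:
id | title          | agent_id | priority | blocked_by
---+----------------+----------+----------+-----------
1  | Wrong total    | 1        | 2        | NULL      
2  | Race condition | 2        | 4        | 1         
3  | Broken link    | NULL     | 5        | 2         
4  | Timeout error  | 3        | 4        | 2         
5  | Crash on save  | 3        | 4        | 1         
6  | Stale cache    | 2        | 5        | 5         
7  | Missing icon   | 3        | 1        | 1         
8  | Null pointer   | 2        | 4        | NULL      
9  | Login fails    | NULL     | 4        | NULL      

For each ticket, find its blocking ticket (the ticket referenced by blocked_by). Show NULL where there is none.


This is a self-join: tickets is joined to a second copy of itself, matching each row's blocked_by to another row's id. Use LEFT JOIN so rows with blocked_by=NULL are kept.
  - ticket 1 (Wrong total): blocked_by=NULL -> NULL
  - ticket 2 (Race condition): blocked_by=1 -> Wrong total
  - ticket 3 (Broken link): blocked_by=2 -> Race condition
  - ticket 4 (Timeout error): blocked_by=2 -> Race condition
  - ticket 5 (Crash on save): blocked_by=1 -> Wrong total
  - ticket 6 (Stale cache): blocked_by=5 -> Crash on save
  - ticket 7 (Missing icon): blocked_by=1 -> Wrong total
  - ticket 8 (Null pointer): blocked_by=NULL -> NULL
  - ticket 9 (Login fails): blocked_by=NULL -> NULL

SQL:
SELECT a.title AS item, b.title AS blocked_by
FROM tickets a
LEFT JOIN tickets b ON a.blocked_by = b.id

Result:
item           | blocked_by    
---------------+---------------
Wrong total    | NULL          
Race condition | Wrong total   
Broken link    | Race condition
Timeout error  | Race condition
Crash on save  | Wrong total   
Stale cache    | Crash on save 
Missing icon   | Wrong total   
Null pointer   | NULL          
Login fails    | NULL          


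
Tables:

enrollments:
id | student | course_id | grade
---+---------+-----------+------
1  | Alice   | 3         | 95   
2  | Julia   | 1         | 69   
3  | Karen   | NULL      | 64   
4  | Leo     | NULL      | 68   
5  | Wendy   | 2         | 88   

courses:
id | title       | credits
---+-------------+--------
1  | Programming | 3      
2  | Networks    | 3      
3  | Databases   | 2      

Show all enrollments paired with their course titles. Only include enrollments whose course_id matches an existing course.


INNER JOIN keeps only enrollments rows whose course_id matches an id in courses. Walk through each enrollment:
  - enrollment 1 (Alice): course_id=3 -> matches Databases
  - enrollment 2 (Julia): course_id=1 -> matches Programming
  - enrollment 3 (Karen): course_id=NULL, no match -> dropped
  - enrollment 4 (Leo): course_id=NULL, no match -> dropped
  - enrollment 5 (Wendy): course_id=2 -> matches Networks
So 2 of 5 rows are dropped.

SQL:
SELECT a.student, b.title AS course
FROM enrollments a
INNER JOIN courses b ON a.course_id = b.id

Result:
student | course     
--------+------------
Alice   | Databases  
Julia   | Programming
Wendy   | Networks   


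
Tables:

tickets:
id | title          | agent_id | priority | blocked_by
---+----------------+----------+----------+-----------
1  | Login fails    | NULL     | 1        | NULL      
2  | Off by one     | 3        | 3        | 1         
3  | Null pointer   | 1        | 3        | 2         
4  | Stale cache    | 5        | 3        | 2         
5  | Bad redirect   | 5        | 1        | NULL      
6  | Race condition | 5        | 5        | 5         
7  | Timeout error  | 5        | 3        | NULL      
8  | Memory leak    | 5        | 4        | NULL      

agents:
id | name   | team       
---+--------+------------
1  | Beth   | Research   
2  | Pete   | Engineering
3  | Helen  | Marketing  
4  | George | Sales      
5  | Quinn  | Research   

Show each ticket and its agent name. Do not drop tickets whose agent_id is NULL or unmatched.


LEFT JOIN keeps every row from tickets (the left table); where agent_id has no match in agents, the agent columns become NULL. Walk through each ticket:
  - ticket 1 (Login fails): agent_id=NULL, no match -> kept with NULL
  - ticket 2 (Off by one): agent_id=3 -> matches Helen
  - ticket 3 (Null pointer): agent_id=1 -> matches Beth
  - ticket 4 (Stale cache): agent_id=5 -> matches Quinn
  - ticket 5 (Bad redirect): agent_id=5 -> matches Quinn
  - ticket 6 (Race condition): agent_id=5 -> matches Quinn
  - ticket 7 (Timeout error): agent_id=5 -> matches Quinn
  - ticket 8 (Memory leak): agent_id=5 -> matches Quinn
All 8 rows appear; 1 has NULL agent.

SQL:
SELECT a.title, b.name AS agent
FROM tickets a
LEFT JOIN agents b ON a.agent_id = b.id

Result:
title          | agent
---------------+------
Login fails    | NULL 
Off by one     | Helen
Null pointer   | Beth 
Stale cache    | Quinn
Bad redirect   | Quinn
Race condition | Quinn
Timeout error  | Quinn
Memory leak    | Quinn


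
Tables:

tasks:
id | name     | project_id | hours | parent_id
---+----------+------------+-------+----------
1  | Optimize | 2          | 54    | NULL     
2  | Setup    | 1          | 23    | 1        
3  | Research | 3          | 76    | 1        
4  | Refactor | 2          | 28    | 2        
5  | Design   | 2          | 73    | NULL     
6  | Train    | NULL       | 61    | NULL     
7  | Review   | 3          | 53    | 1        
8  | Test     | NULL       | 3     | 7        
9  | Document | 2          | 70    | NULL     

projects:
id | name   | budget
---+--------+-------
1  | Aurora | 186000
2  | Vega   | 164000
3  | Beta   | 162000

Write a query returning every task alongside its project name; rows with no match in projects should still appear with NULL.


LEFT JOIN keeps every row from tasks (the left table); where project_id has no match in projects, the project columns become NULL. Walk through each task:
  - task 1 (Optimize): project_id=2 -> matches Vega
  - task 2 (Setup): project_id=1 -> matches Aurora
  - task 3 (Research): project_id=3 -> matches Beta
  - task 4 (Refactor): project_id=2 -> matches Vega
  - task 5 (Design): project_id=2 -> matches Vega
  - task 6 (Train): project_id=NULL, no match -> kept with NULL
  - task 7 (Review): project_id=3 -> matches Beta
  - task 8 (Test): project_id=NULL, no match -> kept with NULL
  - task 9 (Document): project_id=2 -> matches Vega
All 9 rows appear; 2 have NULL project.

SQL:
SELECT a.name, b.name AS project
FROM tasks a
LEFT JOIN projects b ON a.project_id = b.id

Result:
name     | project
---------+--------
Optimize | Vega   
Setup    | Aurora 
Research | Beta   
Refactor | Vega   
Design   | Vega   
Train    | NULL   
Review   | Beta   
Test     | NULL   
Document | Vega   


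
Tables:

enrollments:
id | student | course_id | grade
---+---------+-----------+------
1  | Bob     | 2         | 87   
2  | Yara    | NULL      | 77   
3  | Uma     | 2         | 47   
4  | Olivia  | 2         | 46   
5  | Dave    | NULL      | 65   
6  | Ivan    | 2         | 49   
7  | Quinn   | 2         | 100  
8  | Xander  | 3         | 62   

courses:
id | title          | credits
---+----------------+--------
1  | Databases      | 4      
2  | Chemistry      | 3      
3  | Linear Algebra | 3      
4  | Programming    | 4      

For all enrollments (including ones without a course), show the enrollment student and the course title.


LEFT JOIN keeps every row from enrollments (the left table); where course_id has no match in courses, the course columns become NULL. Walk through each enrollment:
  - enrollment 1 (Bob): course_id=2 -> matches Chemistry
  - enrollment 2 (Yara): course_id=NULL, no match -> kept with NULL
  - enrollment 3 (Uma): course_id=2 -> matches Chemistry
  - enrollment 4 (Olivia): course_id=2 -> matches Chemistry
  - enrollment 5 (Dave): course_id=NULL, no match -> kept with NULL
  - enrollment 6 (Ivan): course_id=2 -> matches Chemistry
  - enrollment 7 (Quinn): course_id=2 -> matches Chemistry
  - enrollment 8 (Xander): course_id=3 -> matches Linear Algebra
All 8 rows appear; 2 have NULL course.

SQL:
SELECT a.student, b.title AS course
FROM enrollments a
LEFT JOIN courses b ON a.course_id = b.id

Result:
student | course        
--------+---------------
Bob     | Chemistry     
Yara    | NULL          
Uma     | Chemistry     
Olivia  | Chemistry     
Dave    | NULL          
Ivan    | Chemistry     
Quinn   | Chemistry     
Xander  | Linear Algebra


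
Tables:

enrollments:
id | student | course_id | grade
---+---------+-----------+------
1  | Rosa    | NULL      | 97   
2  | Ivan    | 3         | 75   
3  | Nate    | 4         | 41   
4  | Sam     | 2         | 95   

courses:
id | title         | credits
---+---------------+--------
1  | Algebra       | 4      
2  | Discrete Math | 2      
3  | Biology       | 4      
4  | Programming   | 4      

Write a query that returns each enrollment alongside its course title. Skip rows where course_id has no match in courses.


INNER JOIN keeps only enrollments rows whose course_id matches an id in courses. Walk through each enrollment:
  - enrollment 1 (Rosa): course_id=NULL, no match -> dropped
  - enrollment 2 (Ivan): course_id=3 -> matches Biology
  - enrollment 3 (Nate): course_id=4 -> matches Programming
  - enrollment 4 (Sam): course_id=2 -> matches Discrete Math
So 1 of 4 rows is dropped.

SQL:
SELECT a.student, b.title AS course
FROM enrollments a
INNER JOIN courses b ON a.course_id = b.id

Result:
student | course       
--------+--------------
Ivan    | Biology      
Nate    | Programming  
Sam     | Discrete Math


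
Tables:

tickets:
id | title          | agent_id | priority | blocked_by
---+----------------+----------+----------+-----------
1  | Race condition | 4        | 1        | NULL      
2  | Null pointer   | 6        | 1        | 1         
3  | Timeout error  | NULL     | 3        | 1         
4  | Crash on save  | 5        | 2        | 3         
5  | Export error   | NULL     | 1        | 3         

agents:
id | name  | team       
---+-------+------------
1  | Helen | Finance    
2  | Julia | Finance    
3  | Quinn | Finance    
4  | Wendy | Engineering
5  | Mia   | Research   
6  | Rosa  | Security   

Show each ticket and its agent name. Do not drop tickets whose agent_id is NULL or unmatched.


LEFT JOIN keeps every row from tickets (the left table); where agent_id has no match in agents, the agent columns become NULL. Walk through each ticket:
  - ticket 1 (Race condition): agent_id=4 -> matches Wendy
  - ticket 2 (Null pointer): agent_id=6 -> matches Rosa
  - ticket 3 (Timeout error): agent_id=NULL, no match -> kept with NULL
  - ticket 4 (Crash on save): agent_id=5 -> matches Mia
  - ticket 5 (Export error): agent_id=NULL, no match -> kept with NULL
All 5 rows appear; 2 have NULL agent.

SQL:
SELECT a.title, b.name AS agent
FROM tickets a
LEFT JOIN agents b ON a.agent_id = b.id

Result:
title          | agent
---------------+------
Race condition | Wendy
Null pointer   | Rosa 
Timeout error  | NULL 
Crash on save  | Mia  
Export error   | NULL 


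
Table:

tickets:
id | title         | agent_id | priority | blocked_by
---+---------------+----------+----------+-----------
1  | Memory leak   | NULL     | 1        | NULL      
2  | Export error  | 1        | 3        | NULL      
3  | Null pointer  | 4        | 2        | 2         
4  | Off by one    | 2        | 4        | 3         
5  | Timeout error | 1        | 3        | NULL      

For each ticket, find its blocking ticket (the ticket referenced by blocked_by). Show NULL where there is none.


This is a self-join: tickets is joined to a second copy of itself, matching each row's blocked_by to another row's id. Use LEFT JOIN so rows with blocked_by=NULL are kept.
  - ticket 1 (Memory leak): blocked_by=NULL -> NULL
  - ticket 2 (Export error): blocked_by=NULL -> NULL
  - ticket 3 (Null pointer): blocked_by=2 -> Export error
  - ticket 4 (Off by one): blocked_by=3 -> Null pointer
  - ticket 5 (Timeout error): blocked_by=NULL -> NULL

SQL:
SELECT a.title AS item, b.title AS blocked_by
FROM tickets a
LEFT JOIN tickets b ON a.blocked_by = b.id

Result:
item          | blocked_by  
--------------+-------------
Memory leak   | NULL        
Export error  | NULL        
Null pointer  | Export error
Off by one    | Null pointer
Timeout error | NULL        


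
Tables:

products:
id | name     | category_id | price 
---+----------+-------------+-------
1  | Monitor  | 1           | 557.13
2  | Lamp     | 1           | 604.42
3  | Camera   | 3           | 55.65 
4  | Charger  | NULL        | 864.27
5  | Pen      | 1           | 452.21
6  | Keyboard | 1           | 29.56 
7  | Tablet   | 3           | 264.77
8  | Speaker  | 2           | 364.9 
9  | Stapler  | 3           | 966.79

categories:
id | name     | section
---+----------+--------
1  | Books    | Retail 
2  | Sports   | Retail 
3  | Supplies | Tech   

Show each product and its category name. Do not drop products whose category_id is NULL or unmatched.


LEFT JOIN keeps every row from products (the left table); where category_id has no match in categories, the category columns become NULL. Walk through each product:
  - product 1 (Monitor): category_id=1 -> matches Books
  - product 2 (Lamp): category_id=1 -> matches Books
  - product 3 (Camera): category_id=3 -> matches Supplies
  - product 4 (Charger): category_id=NULL, no match -> kept with NULL
  - product 5 (Pen): category_id=1 -> matches Books
  - product 6 (Keyboard): category_id=1 -> matches Books
  - product 7 (Tablet): category_id=3 -> matches Supplies
  - product 8 (Speaker): category_id=2 -> matches Sports
  - product 9 (Stapler): category_id=3 -> matches Supplies
All 9 rows appear; 1 has NULL category.

SQL:
SELECT a.name, b.name AS category
FROM products a
LEFT JOIN categories b ON a.category_id = b.id

Result:
name     | category
---------+---------
Monitor  | Books   
Lamp     | Books   
Camera   | Supplies
Charger  | NULL    
Pen      | Books   
Keyboard | Books   
Tablet   | Supplies
Speaker  | Sports  
Stapler  | Supplies


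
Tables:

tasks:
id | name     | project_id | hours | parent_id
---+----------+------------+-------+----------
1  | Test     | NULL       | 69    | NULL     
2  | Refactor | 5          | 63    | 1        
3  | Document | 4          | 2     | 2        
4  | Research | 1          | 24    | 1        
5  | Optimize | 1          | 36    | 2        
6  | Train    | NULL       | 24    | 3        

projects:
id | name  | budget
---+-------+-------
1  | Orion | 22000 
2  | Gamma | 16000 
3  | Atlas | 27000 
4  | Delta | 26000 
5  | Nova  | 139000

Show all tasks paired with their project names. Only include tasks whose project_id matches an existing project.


INNER JOIN keeps only tasks rows whose project_id matches an id in projects. Walk through each task:
  - task 1 (Test): project_id=NULL, no match -> dropped
  - task 2 (Refactor): project_id=5 -> matches Nova
  - task 3 (Document): project_id=4 -> matches Delta
  - task 4 (Research): project_id=1 -> matches Orion
  - task 5 (Optimize): project_id=1 -> matches Orion
  - task 6 (Train): project_id=NULL, no match -> dropped
So 2 of 6 rows are dropped.

SQL:
SELECT a.name, b.name AS project
FROM tasks a
INNER JOIN projects b ON a.project_id = b.id

Result:
name     | project
---------+--------
Refactor | Nova   
Document | Delta  
Research | Orion  
Optimize | Orion  


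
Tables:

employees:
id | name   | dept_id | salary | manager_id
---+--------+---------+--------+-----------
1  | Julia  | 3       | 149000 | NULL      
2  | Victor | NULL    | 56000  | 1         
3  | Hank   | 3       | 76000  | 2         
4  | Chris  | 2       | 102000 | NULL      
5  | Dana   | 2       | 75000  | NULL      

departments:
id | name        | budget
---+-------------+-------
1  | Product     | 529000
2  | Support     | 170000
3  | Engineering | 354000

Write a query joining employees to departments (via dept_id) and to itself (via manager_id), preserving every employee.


Two LEFT JOINs from the same base table employees: one to departments via dept_id, one to employees itself via manager_id. Both are LEFT so every employee is preserved.
Match against departments:
  - employee 1 (Julia): dept_id=3 -> matches Engineering
  - employee 2 (Victor): dept_id=NULL, no match -> kept with NULL
  - employee 3 (Hank): dept_id=3 -> matches Engineering
  - employee 4 (Chris): dept_id=2 -> matches Support
  - employee 5 (Dana): dept_id=2 -> matches Support
Match against employees (self):
  - employee 1 (Julia): manager_id=NULL -> NULL
  - employee 2 (Victor): manager_id=1 -> Julia
  - employee 3 (Hank): manager_id=2 -> Victor
  - employee 4 (Chris): manager_id=NULL -> NULL
  - employee 5 (Dana): manager_id=NULL -> NULL

SQL:
SELECT a.name, b.name AS department, c.name AS manager
FROM employees a
LEFT JOIN departments b ON a.dept_id = b.id
LEFT JOIN employees c ON a.manager_id = c.id

Result:
name   | department  | manager
-------+-------------+--------
Julia  | Engineering | NULL   
Victor | NULL        | Julia  
Hank   | Engineering | Victor 
Chris  | Support     | NULL   
Dana   | Support     | NULL   
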